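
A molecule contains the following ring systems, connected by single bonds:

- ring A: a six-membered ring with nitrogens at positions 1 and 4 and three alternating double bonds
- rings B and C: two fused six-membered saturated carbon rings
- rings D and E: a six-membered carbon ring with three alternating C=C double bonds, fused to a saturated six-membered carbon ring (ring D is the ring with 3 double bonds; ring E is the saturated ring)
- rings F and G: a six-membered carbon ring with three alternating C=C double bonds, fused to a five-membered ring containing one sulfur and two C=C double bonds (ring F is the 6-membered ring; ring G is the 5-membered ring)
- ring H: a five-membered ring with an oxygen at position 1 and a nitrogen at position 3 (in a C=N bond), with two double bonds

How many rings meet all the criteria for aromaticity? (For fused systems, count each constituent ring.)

Ring A is planar and fully conjugated; 3 ring double bonds give 6 π electrons. Since 6 = 4n+2 (n=1), ring A is aromatic (pyrazine).
Ring B has only sp³ atoms, so it is not fully conjugated — not aromatic (cyclohexane ring).
Ring C has only sp³ atoms, so it is not fully conjugated — not aromatic (cyclohexane ring).
Ring D has a continuous p-orbital overlap around the ring; 3 ring double bonds give 6 π electrons. Since 6 = 4n+2 (n=1), ring D is aromatic (benzene ring).
Ring E has four sp³ carbons, so it is not fully conjugated — not aromatic (cyclohexane ring).
Rings F and G form a fused bicyclic system (with one sulfur) with 9 sp² atoms and 10 π electrons from ring double bonds plus a heteroatom lone pair. 10 = 4(2)+2, so the system is aromatic and both rings count as aromatic (benzothiophene).
Ring H is fully conjugated (every ring atom contributes a p orbital); 2 ring double bonds (4 π electrons) plus a heteroatom lone pair (2) give 6 π electrons. 6 = 4(1)+2, so ring H is aromatic (oxazole).
Aromatic: A, D, F, G, H. Total: 5.

5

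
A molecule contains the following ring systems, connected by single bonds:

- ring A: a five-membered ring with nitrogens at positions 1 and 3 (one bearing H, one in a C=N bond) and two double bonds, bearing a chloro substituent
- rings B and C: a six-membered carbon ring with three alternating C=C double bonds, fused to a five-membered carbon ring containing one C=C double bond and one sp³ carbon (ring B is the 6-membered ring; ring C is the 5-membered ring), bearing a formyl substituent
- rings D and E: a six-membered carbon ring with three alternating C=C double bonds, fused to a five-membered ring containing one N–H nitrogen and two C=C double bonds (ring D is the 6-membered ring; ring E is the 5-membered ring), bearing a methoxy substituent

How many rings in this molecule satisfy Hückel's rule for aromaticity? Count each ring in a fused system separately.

Ring A is planar and fully conjugated; 2 ring double bonds (4 π electrons) plus a heteroatom lone pair (2) give 6 π electrons. That satisfies 4n+2 with n=1, so ring A is aromatic (imidazole).
Ring B is fully conjugated (every ring atom contributes a p orbital); 3 ring double bonds give 6 π electrons. Since 6 = 4n+2 (n=1), ring B is aromatic (benzene ring).
Ring C has one sp³ carbon, so it is not fully conjugated — not aromatic (cyclopentene ring).
Rings D and E form a fused bicyclic system (with one N–H) with 9 sp² atoms and 10 π electrons from ring double bonds plus a heteroatom lone pair. 10 = 4(2)+2, so the system is aromatic and both rings count as aromatic (indole).
Aromatic: A, B, D, E. Total: 4.

4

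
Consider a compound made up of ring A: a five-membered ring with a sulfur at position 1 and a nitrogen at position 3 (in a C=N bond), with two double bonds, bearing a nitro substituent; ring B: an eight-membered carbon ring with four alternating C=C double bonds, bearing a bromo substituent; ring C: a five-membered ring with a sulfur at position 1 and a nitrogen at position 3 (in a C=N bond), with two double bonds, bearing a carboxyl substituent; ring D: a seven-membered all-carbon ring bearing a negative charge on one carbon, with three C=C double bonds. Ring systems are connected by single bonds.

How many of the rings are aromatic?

2

Ring A is fully conjugated (every ring atom contributes a p orbital); 2 ring double bonds (4 π electrons) plus a heteroatom lone pair (2) give 6 π electrons. Since 6 = 4n+2 (n=1), ring A is aromatic (thiazole).
Ring B has only sp² ring atoms; a planar conformation would have a fully conjugated π system of 8 electrons. But 8 = 4(2), which is 4n not 4n+2, so ring B is not aromatic (cyclooctatetraene) — cyclooctatetraene distorts into a non-planar tub to avoid antiaromaticity.
Ring C is planar and fully conjugated; 2 ring double bonds (4 π electrons) plus a heteroatom lone pair (2) give 6 π electrons. That satisfies 4n+2 with n=1, so ring C is aromatic (thiazole).
Ring D has only sp² ring atoms; a planar conformation would have a fully conjugated π system of 8 electrons. But 8 = 4(2), which is 4n not 4n+2, so ring D is not aromatic (cycloheptatrienyl anion).
Aromatic: A, C. Total: 2.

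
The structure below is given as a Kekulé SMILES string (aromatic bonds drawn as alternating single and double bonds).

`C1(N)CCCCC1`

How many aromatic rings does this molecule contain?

The SMILES encodes a six-membered saturated carbon ring.
The 6-membered ring has only sp³ atoms, so it is not fully conjugated — not aromatic (cyclohexane).

0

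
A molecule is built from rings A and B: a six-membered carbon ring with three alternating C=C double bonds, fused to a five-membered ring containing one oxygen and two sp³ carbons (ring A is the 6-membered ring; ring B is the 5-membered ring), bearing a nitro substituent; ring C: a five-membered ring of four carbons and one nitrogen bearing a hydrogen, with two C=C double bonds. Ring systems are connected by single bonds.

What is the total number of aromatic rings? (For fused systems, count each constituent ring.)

2

Ring A is fully conjugated (every ring atom contributes a p orbital); 3 ring double bonds give 6 π electrons. 6 = 4(1)+2, so ring A is aromatic (benzene ring).
Ring B has two sp³ carbons, so it is not fully conjugated — not aromatic (oxolane ring).
Ring C is fully conjugated (every ring atom contributes a p orbital); 2 ring double bonds (4 π electrons) plus a heteroatom lone pair (2) give 6 π electrons. 6 = 4(1)+2, so ring C is aromatic (pyrrole).
Aromatic: A, C. Total: 2.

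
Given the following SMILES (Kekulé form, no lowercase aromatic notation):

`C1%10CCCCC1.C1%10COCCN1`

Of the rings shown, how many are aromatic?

0

The SMILES encodes a six-membered saturated carbon ring; a six-membered saturated ring with an oxygen and an N–H nitrogen at positions 1 and 4.
The 6-membered ring has only sp³ atoms, so it is not fully conjugated — not aromatic (cyclohexane).
The 6-membered ring with one oxygen and one N–H (1,4) has only sp³ atoms, so it is not fully conjugated — not aromatic (morpholine).
None of the rings are aromatic. Total: 0.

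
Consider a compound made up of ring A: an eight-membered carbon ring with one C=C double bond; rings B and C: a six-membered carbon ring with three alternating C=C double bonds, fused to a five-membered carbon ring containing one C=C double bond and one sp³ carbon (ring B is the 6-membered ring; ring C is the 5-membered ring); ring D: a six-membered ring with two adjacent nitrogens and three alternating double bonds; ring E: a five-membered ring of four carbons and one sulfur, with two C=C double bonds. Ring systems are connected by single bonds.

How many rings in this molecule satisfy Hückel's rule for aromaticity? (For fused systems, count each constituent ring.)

Ring A has six sp³ carbons, so it is not fully conjugated — not aromatic (cyclooctene).
Ring B is planar and fully conjugated; 3 ring double bonds give 6 π electrons. Since 6 = 4n+2 (n=1), ring B is aromatic (benzene ring).
Ring C has one sp³ carbon, so it is not fully conjugated — not aromatic (cyclopentene ring).
Ring D is fully conjugated (every ring atom contributes a p orbital); 3 ring double bonds give 6 π electrons. That satisfies 4n+2 with n=1, so ring D is aromatic (pyridazine).
Ring E has a continuous p-orbital overlap around the ring; 2 ring double bonds (4 π electrons) plus a heteroatom lone pair (2) give 6 π electrons. That satisfies 4n+2 with n=1, so ring E is aromatic (thiophene).
Aromatic: B, D, E. Total: 3.

3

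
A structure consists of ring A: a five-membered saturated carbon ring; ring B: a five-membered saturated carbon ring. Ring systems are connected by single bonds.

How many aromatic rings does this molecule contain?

Ring A has only sp³ atoms, so it is not fully conjugated — not aromatic (cyclopentane).
Ring B has only sp³ atoms, so it is not fully conjugated — not aromatic (cyclopentane).
No ring is aromatic. Total: 0.

0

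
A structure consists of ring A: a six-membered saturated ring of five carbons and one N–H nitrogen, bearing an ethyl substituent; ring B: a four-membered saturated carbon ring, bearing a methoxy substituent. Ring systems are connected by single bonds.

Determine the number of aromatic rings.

Ring A has only sp³ atoms, so it is not fully conjugated — not aromatic (piperidine).
Ring B has only sp³ atoms, so it is not fully conjugated — not aromatic (cyclobutane).
No ring is aromatic. Total: 0.

0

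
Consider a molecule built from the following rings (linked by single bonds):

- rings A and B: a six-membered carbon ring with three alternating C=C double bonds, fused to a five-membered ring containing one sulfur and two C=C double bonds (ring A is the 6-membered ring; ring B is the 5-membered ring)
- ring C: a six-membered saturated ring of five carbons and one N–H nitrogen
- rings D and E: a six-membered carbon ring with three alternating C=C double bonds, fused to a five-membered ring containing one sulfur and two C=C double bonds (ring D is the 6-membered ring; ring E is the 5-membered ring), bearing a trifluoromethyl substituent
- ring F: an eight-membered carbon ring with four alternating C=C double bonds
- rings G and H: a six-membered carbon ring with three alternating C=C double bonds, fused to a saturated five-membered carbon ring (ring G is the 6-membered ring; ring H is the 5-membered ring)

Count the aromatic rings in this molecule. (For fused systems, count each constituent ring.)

5

Rings A and B form a fused bicyclic system (with one sulfur) with 9 sp² atoms and 10 π electrons from ring double bonds plus a heteroatom lone pair. 10 = 4(2)+2, so the system is aromatic and both rings count as aromatic (benzothiophene).
Ring C has only sp³ atoms, so it is not fully conjugated — not aromatic (piperidine).
Rings D and E form a fused bicyclic system (with one sulfur) with 9 sp² atoms and 10 π electrons from ring double bonds plus a heteroatom lone pair. 10 = 4(2)+2, so the system is aromatic and both rings count as aromatic (benzothiophene).
Ring F has only sp² ring atoms; a planar conformation would have a fully conjugated π system of 8 electrons. But 8 = 4(2), which is 4n not 4n+2, so ring F is not aromatic (cyclooctatetraene) — cyclooctatetraene distorts into a non-planar tub to avoid antiaromaticity.
Ring G has a continuous p-orbital overlap around the ring; 3 ring double bonds give 6 π electrons. Since 6 = 4n+2 (n=1), ring G is aromatic (benzene ring).
Ring H has three sp³ carbons, so it is not fully conjugated — not aromatic (cyclopentane ring).
Aromatic: A, B, D, E, G. Total: 5.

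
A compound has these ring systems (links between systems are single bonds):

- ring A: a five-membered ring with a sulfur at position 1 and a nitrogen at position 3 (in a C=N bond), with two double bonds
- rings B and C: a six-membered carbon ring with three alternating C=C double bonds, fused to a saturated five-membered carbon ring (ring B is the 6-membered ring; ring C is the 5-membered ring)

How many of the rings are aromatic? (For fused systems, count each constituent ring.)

2

Ring A is fully conjugated (every ring atom contributes a p orbital); 2 ring double bonds (4 π electrons) plus a heteroatom lone pair (2) give 6 π electrons. Since 6 = 4n+2 (n=1), ring A is aromatic (thiazole).
Ring B is fully conjugated (every ring atom contributes a p orbital); 3 ring double bonds give 6 π electrons. That satisfies 4n+2 with n=1, so ring B is aromatic (benzene ring).
Ring C has three sp³ carbons, so it is not fully conjugated — not aromatic (cyclopentane ring).
Aromatic: A, B. Total: 2.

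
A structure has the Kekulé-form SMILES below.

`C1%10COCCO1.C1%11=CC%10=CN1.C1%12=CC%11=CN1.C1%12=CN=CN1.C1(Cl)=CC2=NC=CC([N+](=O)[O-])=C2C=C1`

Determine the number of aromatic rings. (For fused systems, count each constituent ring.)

5

The SMILES encodes a six-membered saturated ring with oxygens at positions 1 and 4; a five-membered ring of four carbons and one nitrogen bearing a hydrogen, with two C=C double bonds; a five-membered ring of four carbons and one nitrogen bearing a hydrogen, with two C=C double bonds; a five-membered ring with nitrogens at positions 1 and 3 (one bearing H, one in a C=N bond) and two double bonds; two fused six-membered rings, each with three alternating double bonds; one ring is all carbon and the other has one ring nitrogen.
The 6-membered ring with two oxygens (1,4) has only sp³ atoms, so it is not fully conjugated — not aromatic (1,4-dioxane).
The 5-membered ring with one N–H has a continuous p-orbital overlap around the ring; 2 ring double bonds (4 π electrons) plus a heteroatom lone pair (2) give 6 π electrons. 6 = 4(1)+2, so it is aromatic (pyrrole).
The second 5-membered ring with one N–H has a continuous p-orbital overlap around the ring; 2 ring double bonds (4 π electrons) plus a heteroatom lone pair (2) give 6 π electrons. Since 6 = 4n+2 (n=1), it is aromatic (pyrrole).
The 5-membered ring with two nitrogens (one N–H, one =N–) has a continuous p-orbital overlap around the ring; 2 ring double bonds (4 π electrons) plus a heteroatom lone pair (2) give 6 π electrons. That satisfies 4n+2 with n=1, so it is aromatic (imidazole).
The fused 6/6-membered bicyclic (with one nitrogen) is a single π system with 10 sp² atoms and 10 π electrons from ring double bonds. 10 = 4(2)+2, so the system is aromatic and both rings count as aromatic (quinoline).
5 of the 6 rings are aromatic. Total: 5.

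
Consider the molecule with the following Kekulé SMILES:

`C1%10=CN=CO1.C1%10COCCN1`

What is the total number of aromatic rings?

The SMILES encodes a five-membered ring with an oxygen at position 1 and a nitrogen at position 3 (in a C=N bond), with two double bonds; a six-membered saturated ring with an oxygen and an N–H nitrogen at positions 1 and 4.
The 5-membered ring with one oxygen and one =N– is planar and fully conjugated; 2 ring double bonds (4 π electrons) plus a heteroatom lone pair (2) give 6 π electrons. 6 = 4(1)+2, so it is aromatic (oxazole).
The 6-membered ring with one oxygen and one N–H (1,4) has only sp³ atoms, so it is not fully conjugated — not aromatic (morpholine).
1 of the 2 rings is aromatic. Total: 1.

1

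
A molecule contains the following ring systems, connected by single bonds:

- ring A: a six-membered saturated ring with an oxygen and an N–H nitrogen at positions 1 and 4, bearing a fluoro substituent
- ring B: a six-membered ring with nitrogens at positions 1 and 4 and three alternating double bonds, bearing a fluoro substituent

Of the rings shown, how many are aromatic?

1

Ring A has only sp³ atoms, so it is not fully conjugated — not aromatic (morpholine).
Ring B is planar and fully conjugated; 3 ring double bonds give 6 π electrons. 6 = 4(1)+2, so ring B is aromatic (pyrazine).
Aromatic: B. Total: 1.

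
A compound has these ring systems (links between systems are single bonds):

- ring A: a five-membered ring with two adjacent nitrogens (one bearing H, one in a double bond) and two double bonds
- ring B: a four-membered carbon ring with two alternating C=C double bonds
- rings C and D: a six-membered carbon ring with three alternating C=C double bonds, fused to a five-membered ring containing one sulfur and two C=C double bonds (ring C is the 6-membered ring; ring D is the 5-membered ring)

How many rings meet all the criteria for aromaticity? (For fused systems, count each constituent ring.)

3

Ring A is fully conjugated (every ring atom contributes a p orbital); 2 ring double bonds (4 π electrons) plus a heteroatom lone pair (2) give 6 π electrons. 6 = 4(1)+2, so ring A is aromatic (pyrazole).
Ring B has only sp² ring atoms; a planar conformation would have a fully conjugated π system of 4 electrons. But 4 = 4(1), which is 4n not 4n+2, so ring B is not aromatic (cyclobutadiene) — cyclobutadiene is antiaromatic and distorts to a rectangle.
Rings C and D form a fused bicyclic system (with one sulfur) with 9 sp² atoms and 10 π electrons from ring double bonds plus a heteroatom lone pair. 10 = 4(2)+2, so the system is aromatic and both rings count as aromatic (benzothiophene).
Aromatic: A, C, D. Total: 3.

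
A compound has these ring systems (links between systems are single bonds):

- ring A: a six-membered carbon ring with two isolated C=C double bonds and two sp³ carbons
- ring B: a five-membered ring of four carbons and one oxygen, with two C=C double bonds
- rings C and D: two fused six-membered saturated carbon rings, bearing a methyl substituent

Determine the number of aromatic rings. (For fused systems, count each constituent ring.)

Ring A has two sp³ carbons, so it is not fully conjugated — not aromatic (1,4-cyclohexadiene).
Ring B is planar and fully conjugated; 2 ring double bonds (4 π electrons) plus a heteroatom lone pair (2) give 6 π electrons. 6 = 4(1)+2, so ring B is aromatic (furan).
Ring C has only sp³ atoms, so it is not fully conjugated — not aromatic (cyclohexane ring).
Ring D has only sp³ atoms, so it is not fully conjugated — not aromatic (cyclohexane ring).
Aromatic: B. Total: 1.

1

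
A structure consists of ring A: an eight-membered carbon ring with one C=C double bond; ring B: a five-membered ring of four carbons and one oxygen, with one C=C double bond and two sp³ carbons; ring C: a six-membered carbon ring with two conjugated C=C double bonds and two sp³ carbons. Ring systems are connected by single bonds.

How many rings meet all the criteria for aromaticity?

Ring A has six sp³ carbons, so it is not fully conjugated — not aromatic (cyclooctene).
Ring B has two sp³ carbons, so it is not fully conjugated — not aromatic (2,3-dihydrofuran).
Ring C has two sp³ carbons, so it is not fully conjugated — not aromatic (1,3-cyclohexadiene).
No ring is aromatic. Total: 0.

0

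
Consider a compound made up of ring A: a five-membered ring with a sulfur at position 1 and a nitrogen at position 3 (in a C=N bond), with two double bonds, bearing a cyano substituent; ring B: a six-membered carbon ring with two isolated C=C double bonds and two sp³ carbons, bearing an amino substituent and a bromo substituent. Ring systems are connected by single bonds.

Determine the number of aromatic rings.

Ring A is planar and fully conjugated; 2 ring double bonds (4 π electrons) plus a heteroatom lone pair (2) give 6 π electrons. That satisfies 4n+2 with n=1, so ring A is aromatic (thiazole).
Ring B has two sp³ carbons, so it is not fully conjugated — not aromatic (1,4-cyclohexadiene).
Aromatic: A. Total: 1.

1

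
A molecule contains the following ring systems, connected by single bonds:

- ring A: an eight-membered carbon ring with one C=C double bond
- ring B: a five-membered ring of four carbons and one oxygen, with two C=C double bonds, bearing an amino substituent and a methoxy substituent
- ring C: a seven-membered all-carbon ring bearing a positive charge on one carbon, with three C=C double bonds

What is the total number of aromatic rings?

Ring A has six sp³ carbons, so it is not fully conjugated — not aromatic (cyclooctene).
Ring B has a continuous p-orbital overlap around the ring; 2 ring double bonds (4 π electrons) plus a heteroatom lone pair (2) give 6 π electrons. Since 6 = 4n+2 (n=1), ring B is aromatic (furan).
Ring C is fully conjugated (every ring atom contributes a p orbital); 3 ring double bonds (6 π electrons) plus the carbocation's empty p orbital (0, but keeps the ring conjugated) give 6 π electrons. 6 = 4(1)+2, so ring C is aromatic (tropylium cation).
Aromatic: B, C. Total: 2.

2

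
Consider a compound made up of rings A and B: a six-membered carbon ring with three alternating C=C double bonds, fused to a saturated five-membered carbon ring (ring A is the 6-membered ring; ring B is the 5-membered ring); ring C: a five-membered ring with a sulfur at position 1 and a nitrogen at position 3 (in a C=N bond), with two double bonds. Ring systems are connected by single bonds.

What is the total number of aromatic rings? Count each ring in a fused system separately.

2

Ring A has a continuous p-orbital overlap around the ring; 3 ring double bonds give 6 π electrons. 6 = 4(1)+2, so ring A is aromatic (benzene ring).
Ring B has three sp³ carbons, so it is not fully conjugated — not aromatic (cyclopentane ring).
Ring C is planar and fully conjugated; 2 ring double bonds (4 π electrons) plus a heteroatom lone pair (2) give 6 π electrons. 6 = 4(1)+2, so ring C is aromatic (thiazole).
Aromatic: A, C. Total: 2.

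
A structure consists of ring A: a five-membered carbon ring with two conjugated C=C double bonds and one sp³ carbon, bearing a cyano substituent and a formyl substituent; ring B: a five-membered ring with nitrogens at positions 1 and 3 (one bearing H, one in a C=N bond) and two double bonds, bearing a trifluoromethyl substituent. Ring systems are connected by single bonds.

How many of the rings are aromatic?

Ring A has one sp³ carbon, so it is not fully conjugated — not aromatic (cyclopentadiene).
Ring B has a continuous p-orbital overlap around the ring; 2 ring double bonds (4 π electrons) plus a heteroatom lone pair (2) give 6 π electrons. That satisfies 4n+2 with n=1, so ring B is aromatic (imidazole).
Aromatic: B. Total: 1.

1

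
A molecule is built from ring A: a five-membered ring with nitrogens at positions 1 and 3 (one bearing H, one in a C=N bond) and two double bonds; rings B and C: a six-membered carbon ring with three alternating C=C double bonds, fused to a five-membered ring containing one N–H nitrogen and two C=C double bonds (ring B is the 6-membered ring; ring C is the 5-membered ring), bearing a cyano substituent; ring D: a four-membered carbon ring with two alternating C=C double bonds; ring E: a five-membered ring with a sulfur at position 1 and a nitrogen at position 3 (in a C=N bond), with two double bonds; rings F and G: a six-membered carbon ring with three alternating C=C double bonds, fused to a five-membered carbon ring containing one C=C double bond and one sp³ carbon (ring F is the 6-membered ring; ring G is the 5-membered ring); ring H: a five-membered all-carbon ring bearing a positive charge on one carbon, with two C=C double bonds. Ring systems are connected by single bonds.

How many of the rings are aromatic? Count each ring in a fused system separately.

Ring A has a continuous p-orbital overlap around the ring; 2 ring double bonds (4 π electrons) plus a heteroatom lone pair (2) give 6 π electrons. 6 = 4(1)+2, so ring A is aromatic (imidazole).
Rings B and C form a fused bicyclic system (with one N–H) with 9 sp² atoms and 10 π electrons from ring double bonds plus a heteroatom lone pair. 10 = 4(2)+2, so the system is aromatic and both rings count as aromatic (indole).
Ring D has only sp² ring atoms; a planar conformation would have a fully conjugated π system of 4 electrons. But 4 = 4(1), which is 4n not 4n+2, so ring D is not aromatic (cyclobutadiene) — cyclobutadiene is antiaromatic and distorts to a rectangle.
Ring E has a continuous p-orbital overlap around the ring; 2 ring double bonds (4 π electrons) plus a heteroatom lone pair (2) give 6 π electrons. Since 6 = 4n+2 (n=1), ring E is aromatic (thiazole).
Ring F is planar and fully conjugated; 3 ring double bonds give 6 π electrons. That satisfies 4n+2 with n=1, so ring F is aromatic (benzene ring).
Ring G has one sp³ carbon, so it is not fully conjugated — not aromatic (cyclopentene ring).
Ring H has only sp² ring atoms; a planar conformation would have a fully conjugated π system of 4 electrons. But 4 = 4(1), which is 4n not 4n+2, so ring H is not aromatic (cyclopentadienyl cation).
Aromatic: A, B, C, E, F. Total: 5.

5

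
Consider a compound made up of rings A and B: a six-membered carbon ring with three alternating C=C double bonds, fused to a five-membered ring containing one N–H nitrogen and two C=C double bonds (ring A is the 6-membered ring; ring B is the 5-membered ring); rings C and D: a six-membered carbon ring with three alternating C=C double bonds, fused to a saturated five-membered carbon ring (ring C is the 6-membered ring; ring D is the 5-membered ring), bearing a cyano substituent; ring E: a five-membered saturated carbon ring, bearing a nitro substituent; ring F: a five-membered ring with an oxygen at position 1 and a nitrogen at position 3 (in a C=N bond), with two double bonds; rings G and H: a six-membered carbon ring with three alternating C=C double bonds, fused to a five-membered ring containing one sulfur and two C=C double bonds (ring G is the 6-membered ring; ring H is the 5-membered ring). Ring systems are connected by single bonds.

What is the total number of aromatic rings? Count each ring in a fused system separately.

6

Rings A and B form a fused bicyclic system (with one N–H) with 9 sp² atoms and 10 π electrons from ring double bonds plus a heteroatom lone pair. 10 = 4(2)+2, so the system is aromatic and both rings count as aromatic (indole).
Ring C has a continuous p-orbital overlap around the ring; 3 ring double bonds give 6 π electrons. 6 = 4(1)+2, so ring C is aromatic (benzene ring).
Ring D has three sp³ carbons, so it is not fully conjugated — not aromatic (cyclopentane ring).
Ring E has only sp³ atoms, so it is not fully conjugated — not aromatic (cyclopentane).
Ring F has a continuous p-orbital overlap around the ring; 2 ring double bonds (4 π electrons) plus a heteroatom lone pair (2) give 6 π electrons. That satisfies 4n+2 with n=1, so ring F is aromatic (oxazole).
Rings G and H form a fused bicyclic system (with one sulfur) with 9 sp² atoms and 10 π electrons from ring double bonds plus a heteroatom lone pair. 10 = 4(2)+2, so the system is aromatic and both rings count as aromatic (benzothiophene).
Aromatic: A, B, C, F, G, H. Total: 6.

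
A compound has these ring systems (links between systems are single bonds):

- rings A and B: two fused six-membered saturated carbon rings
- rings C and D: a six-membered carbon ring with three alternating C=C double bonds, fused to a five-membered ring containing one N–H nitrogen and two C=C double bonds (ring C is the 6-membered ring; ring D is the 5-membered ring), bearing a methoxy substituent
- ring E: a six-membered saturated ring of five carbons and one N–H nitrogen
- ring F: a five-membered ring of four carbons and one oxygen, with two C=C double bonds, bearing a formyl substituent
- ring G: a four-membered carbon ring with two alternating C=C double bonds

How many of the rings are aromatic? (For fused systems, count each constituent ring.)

3

Ring A has only sp³ atoms, so it is not fully conjugated — not aromatic (cyclohexane ring).
Ring B has only sp³ atoms, so it is not fully conjugated — not aromatic (cyclohexane ring).
Rings C and D form a fused bicyclic system (with one N–H) with 9 sp² atoms and 10 π electrons from ring double bonds plus a heteroatom lone pair. 10 = 4(2)+2, so the system is aromatic and both rings count as aromatic (indole).
Ring E has only sp³ atoms, so it is not fully conjugated — not aromatic (piperidine).
Ring F is planar and fully conjugated; 2 ring double bonds (4 π electrons) plus a heteroatom lone pair (2) give 6 π electrons. Since 6 = 4n+2 (n=1), ring F is aromatic (furan).
Ring G has only sp² ring atoms; a planar conformation would have a fully conjugated π system of 4 electrons. But 4 = 4(1), which is 4n not 4n+2, so ring G is not aromatic (cyclobutadiene) — cyclobutadiene is antiaromatic and distorts to a rectangle.
Aromatic: C, D, F. Total: 3.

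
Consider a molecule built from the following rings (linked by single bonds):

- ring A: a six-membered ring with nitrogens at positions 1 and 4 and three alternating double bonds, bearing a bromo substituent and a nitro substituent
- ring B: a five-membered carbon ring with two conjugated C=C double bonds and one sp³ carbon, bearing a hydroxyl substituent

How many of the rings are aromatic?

1

Ring A is planar and fully conjugated; 3 ring double bonds give 6 π electrons. 6 = 4(1)+2, so ring A is aromatic (pyrazine).
Ring B has one sp³ carbon, so it is not fully conjugated — not aromatic (cyclopentadiene).
Aromatic: A. Total: 1.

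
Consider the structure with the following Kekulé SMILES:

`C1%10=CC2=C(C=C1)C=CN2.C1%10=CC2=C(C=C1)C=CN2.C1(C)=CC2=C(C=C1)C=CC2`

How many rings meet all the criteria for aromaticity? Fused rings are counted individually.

5

The SMILES encodes a six-membered carbon ring with three alternating C=C double bonds, fused to a five-membered ring containing one N–H nitrogen and two C=C double bonds; a six-membered carbon ring with three alternating C=C double bonds, fused to a five-membered ring containing one N–H nitrogen and two C=C double bonds; a six-membered carbon ring with three alternating C=C double bonds, fused to a five-membered carbon ring containing one C=C double bond and one sp³ carbon.
The fused 6/5-membered bicyclic (with one N–H) is a single π system with 9 sp² atoms and 10 π electrons from ring double bonds plus a heteroatom lone pair. 10 = 4(2)+2, so the system is aromatic and both rings count as aromatic (indole).
The fused 6/5-membered bicyclic (with one N–H) is a single π system with 9 sp² atoms and 10 π electrons from ring double bonds plus a heteroatom lone pair. 10 = 4(2)+2, so the system is aromatic and both rings count as aromatic (indole).
The 6-membered ring is fully conjugated (every ring atom contributes a p orbital); 3 ring double bonds give 6 π electrons. That satisfies 4n+2 with n=1, so it is aromatic (benzene ring).
The 5-membered ring has one sp³ carbon, so it is not fully conjugated — not aromatic (cyclopentene ring).
5 of the 6 rings are aromatic. Total: 5.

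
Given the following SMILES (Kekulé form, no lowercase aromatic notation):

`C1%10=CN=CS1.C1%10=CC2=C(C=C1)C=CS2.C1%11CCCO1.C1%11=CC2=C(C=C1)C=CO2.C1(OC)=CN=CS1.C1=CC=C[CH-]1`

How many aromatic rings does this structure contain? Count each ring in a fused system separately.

7

The SMILES encodes a five-membered ring with a sulfur at position 1 and a nitrogen at position 3 (in a C=N bond), with two double bonds; a six-membered carbon ring with three alternating C=C double bonds, fused to a five-membered ring containing one sulfur and two C=C double bonds; a five-membered saturated ring of four carbons and one oxygen; a six-membered carbon ring with three alternating C=C double bonds, fused to a five-membered ring containing one oxygen and two C=C double bonds; a five-membered ring with a sulfur at position 1 and a nitrogen at position 3 (in a C=N bond), with two double bonds; a five-membered all-carbon ring bearing a negative charge on one carbon, with two C=C double bonds.
The 5-membered ring with one sulfur and one =N– is fully conjugated (every ring atom contributes a p orbital); 2 ring double bonds (4 π electrons) plus a heteroatom lone pair (2) give 6 π electrons. That satisfies 4n+2 with n=1, so it is aromatic (thiazole).
The fused 6/5-membered bicyclic (with one sulfur) is a single π system with 9 sp² atoms and 10 π electrons from ring double bonds plus a heteroatom lone pair. 10 = 4(2)+2, so the system is aromatic and both rings count as aromatic (benzothiophene).
The 5-membered ring with one oxygen has only sp³ atoms, so it is not fully conjugated — not aromatic (tetrahydrofuran).
The fused 6/5-membered bicyclic (with one oxygen) is a single π system with 9 sp² atoms and 10 π electrons from ring double bonds plus a heteroatom lone pair. 10 = 4(2)+2, so the system is aromatic and both rings count as aromatic (benzofuran).
The second 5-membered ring with one sulfur and one =N– is planar and fully conjugated; 2 ring double bonds (4 π electrons) plus a heteroatom lone pair (2) give 6 π electrons. Since 6 = 4n+2 (n=1), it is aromatic (thiazole).
The 5-membered ring is planar and fully conjugated; 2 ring double bonds (4 π electrons) plus the carbanion lone pair (2) give 6 π electrons. 6 = 4(1)+2, so it is aromatic (cyclopentadienyl anion).
7 of the 8 rings are aromatic. Total: 7.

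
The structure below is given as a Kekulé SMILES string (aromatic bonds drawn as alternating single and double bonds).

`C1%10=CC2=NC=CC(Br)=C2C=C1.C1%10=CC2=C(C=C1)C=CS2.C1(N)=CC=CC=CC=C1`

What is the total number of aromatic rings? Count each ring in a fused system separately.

4

The SMILES encodes two fused six-membered rings, each with three alternating double bonds; one ring is all carbon and the other has one ring nitrogen; a six-membered carbon ring with three alternating C=C double bonds, fused to a five-membered ring containing one sulfur and two C=C double bonds; an eight-membered carbon ring with four alternating C=C double bonds.
The fused 6/6-membered bicyclic (with one nitrogen) is a single π system with 10 sp² atoms and 10 π electrons from ring double bonds. 10 = 4(2)+2, so the system is aromatic and both rings count as aromatic (quinoline).
The fused 6/5-membered bicyclic (with one sulfur) is a single π system with 9 sp² atoms and 10 π electrons from ring double bonds plus a heteroatom lone pair. 10 = 4(2)+2, so the system is aromatic and both rings count as aromatic (benzothiophene).
The 8-membered ring has only sp² ring atoms; a planar conformation would have a fully conjugated π system of 8 electrons. But 8 = 4(2), which is 4n not 4n+2, so it is not aromatic (cyclooctatetraene) — cyclooctatetraene distorts into a non-planar tub to avoid antiaromaticity.
4 of the 5 rings are aromatic. Total: 4.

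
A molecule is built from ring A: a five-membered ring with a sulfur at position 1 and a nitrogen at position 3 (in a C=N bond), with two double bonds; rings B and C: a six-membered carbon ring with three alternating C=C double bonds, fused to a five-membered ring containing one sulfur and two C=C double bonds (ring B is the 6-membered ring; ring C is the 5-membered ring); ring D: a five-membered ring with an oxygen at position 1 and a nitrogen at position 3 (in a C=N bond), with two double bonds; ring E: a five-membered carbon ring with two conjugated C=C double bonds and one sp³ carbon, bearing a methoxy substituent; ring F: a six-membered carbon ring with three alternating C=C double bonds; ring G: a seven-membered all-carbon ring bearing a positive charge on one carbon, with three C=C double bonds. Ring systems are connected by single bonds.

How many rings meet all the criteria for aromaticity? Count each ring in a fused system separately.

6

Ring A is planar and fully conjugated; 2 ring double bonds (4 π electrons) plus a heteroatom lone pair (2) give 6 π electrons. Since 6 = 4n+2 (n=1), ring A is aromatic (thiazole).
Rings B and C form a fused bicyclic system (with one sulfur) with 9 sp² atoms and 10 π electrons from ring double bonds plus a heteroatom lone pair. 10 = 4(2)+2, so the system is aromatic and both rings count as aromatic (benzothiophene).
Ring D is planar and fully conjugated; 2 ring double bonds (4 π electrons) plus a heteroatom lone pair (2) give 6 π electrons. Since 6 = 4n+2 (n=1), ring D is aromatic (oxazole).
Ring E has one sp³ carbon, so it is not fully conjugated — not aromatic (cyclopentadiene).
Ring F is planar and fully conjugated; 3 ring double bonds give 6 π electrons. 6 = 4(1)+2, so ring F is aromatic (benzene).
Ring G has a continuous p-orbital overlap around the ring; 3 ring double bonds (6 π electrons) plus the carbocation's empty p orbital (0, but keeps the ring conjugated) give 6 π electrons. 6 = 4(1)+2, so ring G is aromatic (tropylium cation).
Aromatic: A, B, C, D, F, G. Total: 6.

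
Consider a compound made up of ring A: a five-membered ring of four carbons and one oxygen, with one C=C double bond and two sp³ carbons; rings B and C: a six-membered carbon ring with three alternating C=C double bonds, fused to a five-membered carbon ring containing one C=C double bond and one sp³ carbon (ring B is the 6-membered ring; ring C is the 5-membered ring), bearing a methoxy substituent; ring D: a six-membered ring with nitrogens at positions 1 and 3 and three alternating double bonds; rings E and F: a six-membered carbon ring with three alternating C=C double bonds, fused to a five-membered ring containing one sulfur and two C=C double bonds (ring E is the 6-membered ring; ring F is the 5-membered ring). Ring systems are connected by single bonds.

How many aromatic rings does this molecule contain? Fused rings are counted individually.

Ring A has two sp³ carbons, so it is not fully conjugated — not aromatic (2,3-dihydrofuran).
Ring B is fully conjugated (every ring atom contributes a p orbital); 3 ring double bonds give 6 π electrons. 6 = 4(1)+2, so ring B is aromatic (benzene ring).
Ring C has one sp³ carbon, so it is not fully conjugated — not aromatic (cyclopentene ring).
Ring D is planar and fully conjugated; 3 ring double bonds give 6 π electrons. That satisfies 4n+2 with n=1, so ring D is aromatic (pyrimidine).
Rings E and F form a fused bicyclic system (with one sulfur) with 9 sp² atoms and 10 π electrons from ring double bonds plus a heteroatom lone pair. 10 = 4(2)+2, so the system is aromatic and both rings count as aromatic (benzothiophene).
Aromatic: B, D, E, F. Total: 4.

4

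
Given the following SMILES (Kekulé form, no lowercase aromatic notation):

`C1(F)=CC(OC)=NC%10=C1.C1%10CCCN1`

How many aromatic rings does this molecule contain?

1

The SMILES encodes a six-membered ring of five carbons and one nitrogen with three alternating double bonds; a five-membered saturated ring of four carbons and one N–H nitrogen.
The 6-membered ring with one nitrogen has a continuous p-orbital overlap around the ring; 3 ring double bonds give 6 π electrons. That satisfies 4n+2 with n=1, so it is aromatic (pyridine).
The 5-membered ring with one N–H has only sp³ atoms, so it is not fully conjugated — not aromatic (pyrrolidine).
1 of the 2 rings is aromatic. Total: 1.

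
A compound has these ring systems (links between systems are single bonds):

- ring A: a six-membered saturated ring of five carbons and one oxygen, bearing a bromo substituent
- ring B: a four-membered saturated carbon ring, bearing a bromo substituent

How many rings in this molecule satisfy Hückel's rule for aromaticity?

Ring A has only sp³ atoms, so it is not fully conjugated — not aromatic (tetrahydropyran).
Ring B has only sp³ atoms, so it is not fully conjugated — not aromatic (cyclobutane).
No ring is aromatic. Total: 0.

0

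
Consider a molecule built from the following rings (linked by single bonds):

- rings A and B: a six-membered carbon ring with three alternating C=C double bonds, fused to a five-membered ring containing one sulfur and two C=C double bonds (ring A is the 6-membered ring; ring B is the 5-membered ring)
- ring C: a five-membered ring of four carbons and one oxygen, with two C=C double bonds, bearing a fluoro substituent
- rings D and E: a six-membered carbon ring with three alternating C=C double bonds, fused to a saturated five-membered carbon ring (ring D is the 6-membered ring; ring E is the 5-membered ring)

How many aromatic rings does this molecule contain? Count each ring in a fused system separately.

4

Rings A and B form a fused bicyclic system (with one sulfur) with 9 sp² atoms and 10 π electrons from ring double bonds plus a heteroatom lone pair. 10 = 4(2)+2, so the system is aromatic and both rings count as aromatic (benzothiophene).
Ring C is fully conjugated (every ring atom contributes a p orbital); 2 ring double bonds (4 π electrons) plus a heteroatom lone pair (2) give 6 π electrons. Since 6 = 4n+2 (n=1), ring C is aromatic (furan).
Ring D is planar and fully conjugated; 3 ring double bonds give 6 π electrons. That satisfies 4n+2 with n=1, so ring D is aromatic (benzene ring).
Ring E has three sp³ carbons, so it is not fully conjugated — not aromatic (cyclopentane ring).
Aromatic: A, B, C, D. Total: 4.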